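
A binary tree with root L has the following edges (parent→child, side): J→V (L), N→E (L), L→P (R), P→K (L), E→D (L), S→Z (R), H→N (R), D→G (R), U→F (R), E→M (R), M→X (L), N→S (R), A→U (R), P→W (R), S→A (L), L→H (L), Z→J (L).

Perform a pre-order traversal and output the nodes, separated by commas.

Pre-order visits the node, then its left subtree, then its right subtree.
Visit L.
At L: go left to H.
  Visit H.
  At H: no left child.
  At H: go right to N.
    Visit N.
    At N: go left to E.
      Visit E.
      At E: go left to D.
        Visit D.
        At D: no left child.
        At D: go right to G.
          G is a leaf — visit G.
      At E: go right to M.
        Visit M.
        At M: go left to X.
          X is a leaf — visit X.
        At M: no right child.
    At N: go right to S.
      Visit S.
      At S: go left to A.
        Visit A.
        At A: no left child.
        At A: go right to U.
          Visit U.
          At U: no left child.
          At U: go right to F.
            F is a leaf — visit F.
      At S: go right to Z.
        Visit Z.
        At Z: go left to J.
          Visit J.
          At J: go left to V.
            V is a leaf — visit V.
          At J: no right child.
        At Z: no right child.
At L: go right to P.
  Visit P.
  At P: go left to K.
    K is a leaf — visit K.
  At P: go right to W.
    W is a leaf — visit W.

L, H, N, E, D, G, M, X, S, A, U, F, Z, J, V, P, K, W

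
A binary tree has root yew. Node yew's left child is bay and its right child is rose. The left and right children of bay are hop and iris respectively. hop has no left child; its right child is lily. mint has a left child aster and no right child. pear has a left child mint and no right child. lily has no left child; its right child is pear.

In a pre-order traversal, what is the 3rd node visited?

hop

Pre-order visits the node, then its left subtree, then its right subtree.
Visit yew.
At yew: go left to bay.
  Visit bay.
  At bay: go left to hop.
    Visit hop.
    At hop: no left child.
    At hop: go right to lily.
      Visit lily.
      At lily: no left child.
      At lily: go right to pear.
        Visit pear.
        At pear: go left to mint.
          Visit mint.
          At mint: go left to aster.
            aster is a leaf — visit aster.
          At mint: no right child.
        At pear: no right child.
  At bay: go right to iris.
    iris is a leaf — visit iris.
At yew: go right to rose.
  rose is a leaf — visit rose.
Full pre-order sequence: yew, bay, hop, lily, pear, mint, aster, iris, rose.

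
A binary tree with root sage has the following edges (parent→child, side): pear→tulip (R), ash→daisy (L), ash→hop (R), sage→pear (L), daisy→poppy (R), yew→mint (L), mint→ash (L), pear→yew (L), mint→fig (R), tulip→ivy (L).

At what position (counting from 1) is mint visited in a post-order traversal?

Post-order visits the left subtree, then the right subtree, then the node.
At sage: go left to pear.
  At pear: go left to yew.
    At yew: go left to mint.
      At mint: go left to ash.
        At ash: go left to daisy.
          At daisy: no left child.
          At daisy: go right to poppy.
            poppy is a leaf — visit poppy.
          Visit daisy.
        At ash: go right to hop.
          hop is a leaf — visit hop.
        Visit ash.
      At mint: go right to fig.
        fig is a leaf — visit fig.
      Visit mint.
    At yew: no right child.
    Visit yew.
  At pear: go right to tulip.
    At tulip: go left to ivy.
      ivy is a leaf — visit ivy.
    At tulip: no right child.
    Visit tulip.
  Visit pear.
At sage: no right child.
Visit sage.
Full post-order sequence: poppy, daisy, hop, ash, fig, mint, yew, ivy, tulip, pear, sage.

6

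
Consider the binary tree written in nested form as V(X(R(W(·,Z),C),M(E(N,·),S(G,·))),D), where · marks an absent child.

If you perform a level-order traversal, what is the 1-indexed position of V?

Level-order visits nodes level by level from the root, left to right within each level.
Level 0: V
Level 1: X, D
Level 2: R, M
Level 3: W, C, E, S
Level 4: Z, N, G
Full level-order sequence: V, X, D, R, M, W, C, E, S, Z, N, G.

1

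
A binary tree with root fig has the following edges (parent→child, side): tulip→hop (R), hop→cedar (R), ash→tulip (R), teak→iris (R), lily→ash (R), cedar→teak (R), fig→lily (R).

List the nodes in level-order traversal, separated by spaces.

Level-order visits nodes level by level from the root, left to right within each level.
Level 0: fig
Level 1: lily
Level 2: ash
Level 3: tulip
Level 4: hop
Level 5: cedar
Level 6: teak
Level 7: iris

fig lily ash tulip hop cedar teak iris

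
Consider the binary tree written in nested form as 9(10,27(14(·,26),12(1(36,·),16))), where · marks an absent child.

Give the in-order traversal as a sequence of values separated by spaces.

In-order visits the left subtree, then the node, then the right subtree.
At 9: go left to 10.
  10 is a leaf — visit 10.
Visit 9.
At 9: go right to 27.
  At 27: go left to 14.
    At 14: no left child.
    Visit 14.
    At 14: go right to 26.
      26 is a leaf — visit 26.
  Visit 27.
  At 27: go right to 12.
    At 12: go left to 1.
      At 1: go left to 36.
        36 is a leaf — visit 36.
      Visit 1.
      At 1: no right child.
    Visit 12.
    At 12: go right to 16.
      16 is a leaf — visit 16.

10 9 14 26 27 36 1 12 16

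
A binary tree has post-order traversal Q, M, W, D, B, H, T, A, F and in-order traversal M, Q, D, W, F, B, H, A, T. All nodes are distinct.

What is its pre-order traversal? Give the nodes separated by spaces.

F D M Q W A H B T

The last element of post-order is the root; it splits in-order into left and right subtrees.
Root F: left subtree has 4 nodes {M, Q, D, W}, right has 4 {B, H, A, T}.
  Root D: left subtree has 2 nodes {M, Q}, right has 1 {W}.
    Root M: left subtree has 0 nodes { }, right has 1 {Q}.
  Root A: left subtree has 2 nodes {B, H}, right has 1 {T}.
    Root H: left subtree has 1 node {B}, right has 0 { }.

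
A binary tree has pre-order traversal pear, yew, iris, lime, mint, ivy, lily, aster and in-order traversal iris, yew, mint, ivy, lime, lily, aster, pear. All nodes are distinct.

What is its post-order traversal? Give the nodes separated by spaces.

The first element of pre-order is the root; it splits in-order into left and right subtrees.
Root pear: left subtree has 7 nodes {iris, yew, mint, ivy, lime, lily, aster}, right has 0 { }.
  Root yew: left subtree has 1 node {iris}, right has 5 {mint, ivy, lime, lily, aster}.
    Root lime: left subtree has 2 nodes {mint, ivy}, right has 2 {lily, aster}.
      Root mint: left subtree has 0 nodes { }, right has 1 {ivy}.
      Root lily: left subtree has 0 nodes { }, right has 1 {aster}.

iris ivy mint aster lily lime yew pear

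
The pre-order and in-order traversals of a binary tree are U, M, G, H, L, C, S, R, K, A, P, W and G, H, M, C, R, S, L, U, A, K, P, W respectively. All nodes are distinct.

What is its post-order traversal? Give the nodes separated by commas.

H, G, R, S, C, L, M, A, W, P, K, U

The first element of pre-order is the root; it splits in-order into left and right subtrees.
Root U: left subtree has 7 nodes {G, H, M, C, R, S, L}, right has 4 {A, K, P, W}.
  Root M: left subtree has 2 nodes {G, H}, right has 4 {C, R, S, L}.
    Root G: left subtree has 0 nodes { }, right has 1 {H}.
    Root L: left subtree has 3 nodes {C, R, S}, right has 0 { }.
      Root C: left subtree has 0 nodes { }, right has 2 {R, S}.
        Root S: left subtree has 1 node {R}, right has 0 { }.
  Root K: left subtree has 1 node {A}, right has 2 {P, W}.
    Root P: left subtree has 0 nodes { }, right has 1 {W}.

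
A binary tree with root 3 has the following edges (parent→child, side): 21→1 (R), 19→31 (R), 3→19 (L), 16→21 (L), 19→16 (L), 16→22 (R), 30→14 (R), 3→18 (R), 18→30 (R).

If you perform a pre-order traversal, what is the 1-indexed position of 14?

10

Pre-order visits the node, then its left subtree, then its right subtree.
Visit 3.
At 3: go left to 19.
  Visit 19.
  At 19: go left to 16.
    Visit 16.
    At 16: go left to 21.
      Visit 21.
      At 21: no left child.
      At 21: go right to 1.
        1 is a leaf — visit 1.
    At 16: go right to 22.
      22 is a leaf — visit 22.
  At 19: go right to 31.
    31 is a leaf — visit 31.
At 3: go right to 18.
  Visit 18.
  At 18: no left child.
  At 18: go right to 30.
    Visit 30.
    At 30: no left child.
    At 30: go right to 14.
      14 is a leaf — visit 14.
Full pre-order sequence: 3, 19, 16, 21, 1, 22, 31, 18, 30, 14.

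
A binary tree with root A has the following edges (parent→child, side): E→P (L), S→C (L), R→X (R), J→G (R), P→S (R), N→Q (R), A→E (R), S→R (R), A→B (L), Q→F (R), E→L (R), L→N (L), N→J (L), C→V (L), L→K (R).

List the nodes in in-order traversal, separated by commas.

In-order visits the left subtree, then the node, then the right subtree.
At A: go left to B.
  B is a leaf — visit B.
Visit A.
At A: go right to E.
  At E: go left to P.
    At P: no left child.
    Visit P.
    At P: go right to S.
      At S: go left to C.
        At C: go left to V.
          V is a leaf — visit V.
        Visit C.
        At C: no right child.
      Visit S.
      At S: go right to R.
        At R: no left child.
        Visit R.
        At R: go right to X.
          X is a leaf — visit X.
  Visit E.
  At E: go right to L.
    At L: go left to N.
      At N: go left to J.
        At J: no left child.
        Visit J.
        At J: go right to G.
          G is a leaf — visit G.
      Visit N.
      At N: go right to Q.
        At Q: no left child.
        Visit Q.
        At Q: go right to F.
          F is a leaf — visit F.
    Visit L.
    At L: go right to K.
      K is a leaf — visit K.

B, A, P, V, C, S, R, X, E, J, G, N, Q, F, L, K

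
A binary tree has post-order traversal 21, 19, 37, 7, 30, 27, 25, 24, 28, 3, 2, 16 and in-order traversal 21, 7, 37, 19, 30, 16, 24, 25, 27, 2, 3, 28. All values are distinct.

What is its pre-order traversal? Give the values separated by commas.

The last element of post-order is the root; it splits in-order into left and right subtrees.
Root 16: left subtree has 5 nodes {21, 7, 37, 19, 30}, right has 6 {24, 25, 27, 2, 3, 28}.
  Root 30: left subtree has 4 nodes {21, 7, 37, 19}, right has 0 { }.
    Root 7: left subtree has 1 node {21}, right has 2 {37, 19}.
      Root 37: left subtree has 0 nodes { }, right has 1 {19}.
  Root 2: left subtree has 3 nodes {24, 25, 27}, right has 2 {3, 28}.
    Root 24: left subtree has 0 nodes { }, right has 2 {25, 27}.
      Root 25: left subtree has 0 nodes { }, right has 1 {27}.
    Root 3: left subtree has 0 nodes { }, right has 1 {28}.

16, 30, 7, 21, 37, 19, 2, 24, 25, 27, 3, 28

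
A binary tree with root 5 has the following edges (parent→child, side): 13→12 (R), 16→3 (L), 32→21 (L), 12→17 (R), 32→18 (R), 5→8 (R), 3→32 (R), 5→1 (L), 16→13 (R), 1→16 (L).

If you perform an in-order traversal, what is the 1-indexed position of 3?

1

In-order visits the left subtree, then the node, then the right subtree.
At 5: go left to 1.
  At 1: go left to 16.
    At 16: go left to 3.
      At 3: no left child.
      Visit 3.
      At 3: go right to 32.
        At 32: go left to 21.
          21 is a leaf — visit 21.
        Visit 32.
        At 32: go right to 18.
          18 is a leaf — visit 18.
    Visit 16.
    At 16: go right to 13.
      At 13: no left child.
      Visit 13.
      At 13: go right to 12.
        At 12: no left child.
        Visit 12.
        At 12: go right to 17.
          17 is a leaf — visit 17.
  Visit 1.
  At 1: no right child.
Visit 5.
At 5: go right to 8.
  8 is a leaf — visit 8.
Full in-order sequence: 3, 21, 32, 18, 16, 13, 12, 17, 1, 5, 8.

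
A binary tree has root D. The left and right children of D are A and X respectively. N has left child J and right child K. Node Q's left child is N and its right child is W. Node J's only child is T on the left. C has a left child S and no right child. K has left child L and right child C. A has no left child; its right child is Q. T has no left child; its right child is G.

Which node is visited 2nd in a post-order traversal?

Post-order visits the left subtree, then the right subtree, then the node.
At D: go left to A.
  At A: no left child.
  At A: go right to Q.
    At Q: go left to N.
      At N: go left to J.
        At J: go left to T.
          At T: no left child.
          At T: go right to G.
            G is a leaf — visit G.
          Visit T.
        At J: no right child.
        Visit J.
      At N: go right to K.
        At K: go left to L.
          L is a leaf — visit L.
        At K: go right to C.
          At C: go left to S.
            S is a leaf — visit S.
          At C: no right child.
          Visit C.
        Visit K.
      Visit N.
    At Q: go right to W.
      W is a leaf — visit W.
    Visit Q.
  Visit A.
At D: go right to X.
  X is a leaf — visit X.
Visit D.
Full post-order sequence: G, T, J, L, S, C, K, N, W, Q, A, X, D.

T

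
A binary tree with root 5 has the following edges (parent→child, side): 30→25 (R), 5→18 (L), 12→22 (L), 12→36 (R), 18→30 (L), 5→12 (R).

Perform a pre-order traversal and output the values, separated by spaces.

5 18 30 25 12 22 36

Pre-order visits the node, then its left subtree, then its right subtree.
Visit 5.
At 5: go left to 18.
  Visit 18.
  At 18: go left to 30.
    Visit 30.
    At 30: no left child.
    At 30: go right to 25.
      25 is a leaf — visit 25.
  At 18: no right child.
At 5: go right to 12.
  Visit 12.
  At 12: go left to 22.
    22 is a leaf — visit 22.
  At 12: go right to 36.
    36 is a leaf — visit 36.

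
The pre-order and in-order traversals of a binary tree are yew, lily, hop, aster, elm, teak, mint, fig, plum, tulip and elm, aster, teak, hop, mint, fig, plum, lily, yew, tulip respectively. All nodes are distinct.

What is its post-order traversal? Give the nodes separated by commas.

The first element of pre-order is the root; it splits in-order into left and right subtrees.
Root yew: left subtree has 8 nodes {elm, aster, teak, hop, mint, fig, plum, lily}, right has 1 {tulip}.
  Root lily: left subtree has 7 nodes {elm, aster, teak, hop, mint, fig, plum}, right has 0 { }.
    Root hop: left subtree has 3 nodes {elm, aster, teak}, right has 3 {mint, fig, plum}.
      Root aster: left subtree has 1 node {elm}, right has 1 {teak}.
      Root mint: left subtree has 0 nodes { }, right has 2 {fig, plum}.
        Root fig: left subtree has 0 nodes { }, right has 1 {plum}.

elm, teak, aster, plum, fig, mint, hop, lily, tulip, yew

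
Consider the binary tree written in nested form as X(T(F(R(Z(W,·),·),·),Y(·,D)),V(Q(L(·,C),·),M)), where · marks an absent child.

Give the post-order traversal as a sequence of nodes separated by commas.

Post-order visits the left subtree, then the right subtree, then the node.
At X: go left to T.
  At T: go left to F.
    At F: go left to R.
      At R: go left to Z.
        At Z: go left to W.
          W is a leaf — visit W.
        At Z: no right child.
        Visit Z.
      At R: no right child.
      Visit R.
    At F: no right child.
    Visit F.
  At T: go right to Y.
    At Y: no left child.
    At Y: go right to D.
      D is a leaf — visit D.
    Visit Y.
  Visit T.
At X: go right to V.
  At V: go left to Q.
    At Q: go left to L.
      At L: no left child.
      At L: go right to C.
        C is a leaf — visit C.
      Visit L.
    At Q: no right child.
    Visit Q.
  At V: go right to M.
    M is a leaf — visit M.
  Visit V.
Visit X.

W, Z, R, F, D, Y, T, C, L, Q, M, V, X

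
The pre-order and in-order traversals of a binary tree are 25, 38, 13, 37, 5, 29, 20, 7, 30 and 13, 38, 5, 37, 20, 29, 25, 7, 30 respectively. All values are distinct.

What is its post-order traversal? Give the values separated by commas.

The first element of pre-order is the root; it splits in-order into left and right subtrees.
Root 25: left subtree has 6 nodes {13, 38, 5, 37, 20, 29}, right has 2 {7, 30}.
  Root 38: left subtree has 1 node {13}, right has 4 {5, 37, 20, 29}.
    Root 37: left subtree has 1 node {5}, right has 2 {20, 29}.
      Root 29: left subtree has 1 node {20}, right has 0 { }.
  Root 7: left subtree has 0 nodes { }, right has 1 {30}.

13, 5, 20, 29, 37, 38, 30, 7, 25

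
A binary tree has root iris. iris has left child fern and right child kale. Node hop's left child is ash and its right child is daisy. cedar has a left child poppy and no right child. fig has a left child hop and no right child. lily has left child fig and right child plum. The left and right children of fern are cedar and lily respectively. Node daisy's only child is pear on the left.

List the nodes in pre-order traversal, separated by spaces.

iris fern cedar poppy lily fig hop ash daisy pear plum kale

Pre-order visits the node, then its left subtree, then its right subtree.
Visit iris.
At iris: go left to fern.
  Visit fern.
  At fern: go left to cedar.
    Visit cedar.
    At cedar: go left to poppy.
      poppy is a leaf — visit poppy.
    At cedar: no right child.
  At fern: go right to lily.
    Visit lily.
    At lily: go left to fig.
      Visit fig.
      At fig: go left to hop.
        Visit hop.
        At hop: go left to ash.
          ash is a leaf — visit ash.
        At hop: go right to daisy.
          Visit daisy.
          At daisy: go left to pear.
            pear is a leaf — visit pear.
          At daisy: no right child.
      At fig: no right child.
    At lily: go right to plum.
      plum is a leaf — visit plum.
At iris: go right to kale.
  kale is a leaf — visit kale.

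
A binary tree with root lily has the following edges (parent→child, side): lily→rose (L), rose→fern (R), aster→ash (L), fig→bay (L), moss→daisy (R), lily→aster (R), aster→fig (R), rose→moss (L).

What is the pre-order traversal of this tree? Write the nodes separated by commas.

Pre-order visits the node, then its left subtree, then its right subtree.
Visit lily.
At lily: go left to rose.
  Visit rose.
  At rose: go left to moss.
    Visit moss.
    At moss: no left child.
    At moss: go right to daisy.
      daisy is a leaf — visit daisy.
  At rose: go right to fern.
    fern is a leaf — visit fern.
At lily: go right to aster.
  Visit aster.
  At aster: go left to ash.
    ash is a leaf — visit ash.
  At aster: go right to fig.
    Visit fig.
    At fig: go left to bay.
      bay is a leaf — visit bay.
    At fig: no right child.

lily, rose, moss, daisy, fern, aster, ash, fig, bay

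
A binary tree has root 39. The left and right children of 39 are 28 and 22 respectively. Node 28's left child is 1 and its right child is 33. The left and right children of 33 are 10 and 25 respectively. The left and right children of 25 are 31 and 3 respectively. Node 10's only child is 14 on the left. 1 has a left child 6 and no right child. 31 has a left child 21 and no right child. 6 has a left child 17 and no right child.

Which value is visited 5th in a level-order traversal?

33

Level-order visits nodes level by level from the root, left to right within each level.
Level 0: 39
Level 1: 28, 22
Level 2: 1, 33
Level 3: 6, 10, 25
Level 4: 17, 14, 31, 3
Level 5: 21
Full level-order sequence: 39, 28, 22, 1, 33, 6, 10, 25, 17, 14, 31, 3, 21.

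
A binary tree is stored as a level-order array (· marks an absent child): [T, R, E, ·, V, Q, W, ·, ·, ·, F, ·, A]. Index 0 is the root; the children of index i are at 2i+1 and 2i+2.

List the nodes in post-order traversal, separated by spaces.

F V R A Q W E T

Post-order visits the left subtree, then the right subtree, then the node.
At T: go left to R.
  At R: no left child.
  At R: go right to V.
    At V: no left child.
    At V: go right to F.
      F is a leaf — visit F.
    Visit V.
  Visit R.
At T: go right to E.
  At E: go left to Q.
    At Q: no left child.
    At Q: go right to A.
      A is a leaf — visit A.
    Visit Q.
  At E: go right to W.
    W is a leaf — visit W.
  Visit E.
Visit T.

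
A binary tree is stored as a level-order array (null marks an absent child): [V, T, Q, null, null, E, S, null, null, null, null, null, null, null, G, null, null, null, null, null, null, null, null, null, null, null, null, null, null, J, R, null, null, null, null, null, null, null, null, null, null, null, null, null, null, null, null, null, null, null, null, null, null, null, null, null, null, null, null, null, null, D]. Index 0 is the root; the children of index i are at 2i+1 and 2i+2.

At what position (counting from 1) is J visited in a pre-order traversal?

7

Pre-order visits the node, then its left subtree, then its right subtree.
Visit V.
At V: go left to T.
  T is a leaf — visit T.
At V: go right to Q.
  Visit Q.
  At Q: go left to E.
    E is a leaf — visit E.
  At Q: go right to S.
    Visit S.
    At S: no left child.
    At S: go right to G.
      Visit G.
      At G: go left to J.
        J is a leaf — visit J.
      At G: go right to R.
        Visit R.
        At R: go left to D.
          D is a leaf — visit D.
        At R: no right child.
Full pre-order sequence: V, T, Q, E, S, G, J, R, D.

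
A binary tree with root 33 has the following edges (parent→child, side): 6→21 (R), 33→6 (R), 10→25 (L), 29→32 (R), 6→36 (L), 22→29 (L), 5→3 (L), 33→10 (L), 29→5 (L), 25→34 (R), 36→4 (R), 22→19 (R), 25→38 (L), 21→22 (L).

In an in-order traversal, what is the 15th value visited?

21

In-order visits the left subtree, then the node, then the right subtree.
At 33: go left to 10.
  At 10: go left to 25.
    At 25: go left to 38.
      38 is a leaf — visit 38.
    Visit 25.
    At 25: go right to 34.
      34 is a leaf — visit 34.
  Visit 10.
  At 10: no right child.
Visit 33.
At 33: go right to 6.
  At 6: go left to 36.
    At 36: no left child.
    Visit 36.
    At 36: go right to 4.
      4 is a leaf — visit 4.
  Visit 6.
  At 6: go right to 21.
    At 21: go left to 22.
      At 22: go left to 29.
        At 29: go left to 5.
          At 5: go left to 3.
            3 is a leaf — visit 3.
          Visit 5.
          At 5: no right child.
        Visit 29.
        At 29: go right to 32.
          32 is a leaf — visit 32.
      Visit 22.
      At 22: go right to 19.
        19 is a leaf — visit 19.
    Visit 21.
    At 21: no right child.
Full in-order sequence: 38, 25, 34, 10, 33, 36, 4, 6, 3, 5, 29, 32, 22, 19, 21.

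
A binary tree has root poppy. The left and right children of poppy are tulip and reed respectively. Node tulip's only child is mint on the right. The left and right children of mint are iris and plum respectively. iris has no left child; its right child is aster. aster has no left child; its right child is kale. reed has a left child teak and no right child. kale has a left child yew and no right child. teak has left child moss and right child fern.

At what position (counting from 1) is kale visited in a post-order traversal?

Post-order visits the left subtree, then the right subtree, then the node.
At poppy: go left to tulip.
  At tulip: no left child.
  At tulip: go right to mint.
    At mint: go left to iris.
      At iris: no left child.
      At iris: go right to aster.
        At aster: no left child.
        At aster: go right to kale.
          At kale: go left to yew.
            yew is a leaf — visit yew.
          At kale: no right child.
          Visit kale.
        Visit aster.
      Visit iris.
    At mint: go right to plum.
      plum is a leaf — visit plum.
    Visit mint.
  Visit tulip.
At poppy: go right to reed.
  At reed: go left to teak.
    At teak: go left to moss.
      moss is a leaf — visit moss.
    At teak: go right to fern.
      fern is a leaf — visit fern.
    Visit teak.
  At reed: no right child.
  Visit reed.
Visit poppy.
Full post-order sequence: yew, kale, aster, iris, plum, mint, tulip, moss, fern, teak, reed, poppy.

2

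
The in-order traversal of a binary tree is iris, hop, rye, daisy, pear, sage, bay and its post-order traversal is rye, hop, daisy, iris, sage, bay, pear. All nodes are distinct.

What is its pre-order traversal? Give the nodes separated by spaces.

pear iris daisy hop rye bay sage

The last element of post-order is the root; it splits in-order into left and right subtrees.
Root pear: left subtree has 4 nodes {iris, hop, rye, daisy}, right has 2 {sage, bay}.
  Root iris: left subtree has 0 nodes { }, right has 3 {hop, rye, daisy}.
    Root daisy: left subtree has 2 nodes {hop, rye}, right has 0 { }.
      Root hop: left subtree has 0 nodes { }, right has 1 {rye}.
  Root bay: left subtree has 1 node {sage}, right has 0 { }.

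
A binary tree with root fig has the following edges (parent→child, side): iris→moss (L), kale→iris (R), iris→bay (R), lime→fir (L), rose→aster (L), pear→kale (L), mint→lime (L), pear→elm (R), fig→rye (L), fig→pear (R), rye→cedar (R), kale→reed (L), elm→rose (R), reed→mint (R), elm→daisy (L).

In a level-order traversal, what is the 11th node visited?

mint

Level-order visits nodes level by level from the root, left to right within each level.
Level 0: fig
Level 1: rye, pear
Level 2: cedar, kale, elm
Level 3: reed, iris, daisy, rose
Level 4: mint, moss, bay, aster
Level 5: lime
Level 6: fir
Full level-order sequence: fig, rye, pear, cedar, kale, elm, reed, iris, daisy, rose, mint, moss, bay, aster, lime, fir.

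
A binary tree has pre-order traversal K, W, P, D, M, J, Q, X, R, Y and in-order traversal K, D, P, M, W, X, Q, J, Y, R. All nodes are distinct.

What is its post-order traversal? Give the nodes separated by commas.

D, M, P, X, Q, Y, R, J, W, K

The first element of pre-order is the root; it splits in-order into left and right subtrees.
Root K: left subtree has 0 nodes { }, right has 9 {D, P, M, W, X, Q, J, Y, R}.
  Root W: left subtree has 3 nodes {D, P, M}, right has 5 {X, Q, J, Y, R}.
    Root P: left subtree has 1 node {D}, right has 1 {M}.
    Root J: left subtree has 2 nodes {X, Q}, right has 2 {Y, R}.
      Root Q: left subtree has 1 node {X}, right has 0 { }.
      Root R: left subtree has 1 node {Y}, right has 0 { }.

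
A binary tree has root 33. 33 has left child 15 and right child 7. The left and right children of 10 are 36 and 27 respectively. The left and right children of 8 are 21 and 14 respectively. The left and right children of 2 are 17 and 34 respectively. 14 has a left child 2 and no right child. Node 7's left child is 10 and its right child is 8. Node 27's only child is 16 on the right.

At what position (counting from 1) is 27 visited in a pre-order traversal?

Pre-order visits the node, then its left subtree, then its right subtree.
Visit 33.
At 33: go left to 15.
  15 is a leaf — visit 15.
At 33: go right to 7.
  Visit 7.
  At 7: go left to 10.
    Visit 10.
    At 10: go left to 36.
      36 is a leaf — visit 36.
    At 10: go right to 27.
      Visit 27.
      At 27: no left child.
      At 27: go right to 16.
        16 is a leaf — visit 16.
  At 7: go right to 8.
    Visit 8.
    At 8: go left to 21.
      21 is a leaf — visit 21.
    At 8: go right to 14.
      Visit 14.
      At 14: go left to 2.
        Visit 2.
        At 2: go left to 17.
          17 is a leaf — visit 17.
        At 2: go right to 34.
          34 is a leaf — visit 34.
      At 14: no right child.
Full pre-order sequence: 33, 15, 7, 10, 36, 27, 16, 8, 21, 14, 2, 17, 34.

6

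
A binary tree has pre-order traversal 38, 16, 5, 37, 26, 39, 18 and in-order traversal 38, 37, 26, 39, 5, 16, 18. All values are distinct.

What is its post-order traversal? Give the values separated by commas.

The first element of pre-order is the root; it splits in-order into left and right subtrees.
Root 38: left subtree has 0 nodes { }, right has 6 {37, 26, 39, 5, 16, 18}.
  Root 16: left subtree has 4 nodes {37, 26, 39, 5}, right has 1 {18}.
    Root 5: left subtree has 3 nodes {37, 26, 39}, right has 0 { }.
      Root 37: left subtree has 0 nodes { }, right has 2 {26, 39}.
        Root 26: left subtree has 0 nodes { }, right has 1 {39}.

39, 26, 37, 5, 18, 16, 38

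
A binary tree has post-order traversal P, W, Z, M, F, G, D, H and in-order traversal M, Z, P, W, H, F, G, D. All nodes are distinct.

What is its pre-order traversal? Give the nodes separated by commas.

The last element of post-order is the root; it splits in-order into left and right subtrees.
Root H: left subtree has 4 nodes {M, Z, P, W}, right has 3 {F, G, D}.
  Root M: left subtree has 0 nodes { }, right has 3 {Z, P, W}.
    Root Z: left subtree has 0 nodes { }, right has 2 {P, W}.
      Root W: left subtree has 1 node {P}, right has 0 { }.
  Root D: left subtree has 2 nodes {F, G}, right has 0 { }.
    Root G: left subtree has 1 node {F}, right has 0 { }.

H, M, Z, W, P, D, G, F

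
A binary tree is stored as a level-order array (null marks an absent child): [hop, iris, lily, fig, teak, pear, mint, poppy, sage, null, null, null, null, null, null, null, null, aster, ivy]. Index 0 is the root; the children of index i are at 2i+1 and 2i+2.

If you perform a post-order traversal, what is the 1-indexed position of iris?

7

Post-order visits the left subtree, then the right subtree, then the node.
At hop: go left to iris.
  At iris: go left to fig.
    At fig: go left to poppy.
      poppy is a leaf — visit poppy.
    At fig: go right to sage.
      At sage: go left to aster.
        aster is a leaf — visit aster.
      At sage: go right to ivy.
        ivy is a leaf — visit ivy.
      Visit sage.
    Visit fig.
  At iris: go right to teak.
    teak is a leaf — visit teak.
  Visit iris.
At hop: go right to lily.
  At lily: go left to pear.
    pear is a leaf — visit pear.
  At lily: go right to mint.
    mint is a leaf — visit mint.
  Visit lily.
Visit hop.
Full post-order sequence: poppy, aster, ivy, sage, fig, teak, iris, pear, mint, lily, hop.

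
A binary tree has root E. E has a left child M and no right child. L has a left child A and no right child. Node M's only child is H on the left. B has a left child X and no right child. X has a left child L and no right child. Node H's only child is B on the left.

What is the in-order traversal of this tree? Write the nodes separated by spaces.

In-order visits the left subtree, then the node, then the right subtree.
At E: go left to M.
  At M: go left to H.
    At H: go left to B.
      At B: go left to X.
        At X: go left to L.
          At L: go left to A.
            A is a leaf — visit A.
          Visit L.
          At L: no right child.
        Visit X.
        At X: no right child.
      Visit B.
      At B: no right child.
    Visit H.
    At H: no right child.
  Visit M.
  At M: no right child.
Visit E.
At E: no right child.

A L X B H M E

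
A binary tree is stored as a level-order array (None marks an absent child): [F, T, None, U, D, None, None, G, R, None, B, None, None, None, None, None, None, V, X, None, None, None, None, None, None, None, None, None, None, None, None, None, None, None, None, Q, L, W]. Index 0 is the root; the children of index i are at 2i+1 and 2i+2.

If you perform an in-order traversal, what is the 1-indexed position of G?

1

In-order visits the left subtree, then the node, then the right subtree.
At F: go left to T.
  At T: go left to U.
    At U: go left to G.
      G is a leaf — visit G.
    Visit U.
    At U: go right to R.
      At R: go left to V.
        At V: go left to Q.
          Q is a leaf — visit Q.
        Visit V.
        At V: go right to L.
          L is a leaf — visit L.
      Visit R.
      At R: go right to X.
        At X: go left to W.
          W is a leaf — visit W.
        Visit X.
        At X: no right child.
  Visit T.
  At T: go right to D.
    At D: no left child.
    Visit D.
    At D: go right to B.
      B is a leaf — visit B.
Visit F.
At F: no right child.
Full in-order sequence: G, U, Q, V, L, R, W, X, T, D, B, F.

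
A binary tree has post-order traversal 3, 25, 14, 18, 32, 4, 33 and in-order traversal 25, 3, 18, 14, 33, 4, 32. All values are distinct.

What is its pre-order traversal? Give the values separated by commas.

The last element of post-order is the root; it splits in-order into left and right subtrees.
Root 33: left subtree has 4 nodes {25, 3, 18, 14}, right has 2 {4, 32}.
  Root 18: left subtree has 2 nodes {25, 3}, right has 1 {14}.
    Root 25: left subtree has 0 nodes { }, right has 1 {3}.
  Root 4: left subtree has 0 nodes { }, right has 1 {32}.

33, 18, 25, 3, 14, 4, 32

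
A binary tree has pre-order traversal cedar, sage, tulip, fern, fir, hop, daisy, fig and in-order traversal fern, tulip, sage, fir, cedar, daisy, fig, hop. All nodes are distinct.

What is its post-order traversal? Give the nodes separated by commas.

fern, tulip, fir, sage, fig, daisy, hop, cedar

The first element of pre-order is the root; it splits in-order into left and right subtrees.
Root cedar: left subtree has 4 nodes {fern, tulip, sage, fir}, right has 3 {daisy, fig, hop}.
  Root sage: left subtree has 2 nodes {fern, tulip}, right has 1 {fir}.
    Root tulip: left subtree has 1 node {fern}, right has 0 { }.
  Root hop: left subtree has 2 nodes {daisy, fig}, right has 0 { }.
    Root daisy: left subtree has 0 nodes { }, right has 1 {fig}.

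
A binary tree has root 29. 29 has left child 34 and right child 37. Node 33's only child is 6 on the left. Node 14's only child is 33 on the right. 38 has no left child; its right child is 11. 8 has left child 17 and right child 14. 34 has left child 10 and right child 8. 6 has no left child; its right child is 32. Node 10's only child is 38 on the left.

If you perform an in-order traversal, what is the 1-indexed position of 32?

In-order visits the left subtree, then the node, then the right subtree.
At 29: go left to 34.
  At 34: go left to 10.
    At 10: go left to 38.
      At 38: no left child.
      Visit 38.
      At 38: go right to 11.
        11 is a leaf — visit 11.
    Visit 10.
    At 10: no right child.
  Visit 34.
  At 34: go right to 8.
    At 8: go left to 17.
      17 is a leaf — visit 17.
    Visit 8.
    At 8: go right to 14.
      At 14: no left child.
      Visit 14.
      At 14: go right to 33.
        At 33: go left to 6.
          At 6: no left child.
          Visit 6.
          At 6: go right to 32.
            32 is a leaf — visit 32.
        Visit 33.
        At 33: no right child.
Visit 29.
At 29: go right to 37.
  37 is a leaf — visit 37.
Full in-order sequence: 38, 11, 10, 34, 17, 8, 14, 6, 32, 33, 29, 37.

9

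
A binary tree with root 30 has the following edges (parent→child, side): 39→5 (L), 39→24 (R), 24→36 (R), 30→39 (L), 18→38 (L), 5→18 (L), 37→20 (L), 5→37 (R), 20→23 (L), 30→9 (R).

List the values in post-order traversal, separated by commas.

Post-order visits the left subtree, then the right subtree, then the node.
At 30: go left to 39.
  At 39: go left to 5.
    At 5: go left to 18.
      At 18: go left to 38.
        38 is a leaf — visit 38.
      At 18: no right child.
      Visit 18.
    At 5: go right to 37.
      At 37: go left to 20.
        At 20: go left to 23.
          23 is a leaf — visit 23.
        At 20: no right child.
        Visit 20.
      At 37: no right child.
      Visit 37.
    Visit 5.
  At 39: go right to 24.
    At 24: no left child.
    At 24: go right to 36.
      36 is a leaf — visit 36.
    Visit 24.
  Visit 39.
At 30: go right to 9.
  9 is a leaf — visit 9.
Visit 30.

38, 18, 23, 20, 37, 5, 36, 24, 39, 9, 30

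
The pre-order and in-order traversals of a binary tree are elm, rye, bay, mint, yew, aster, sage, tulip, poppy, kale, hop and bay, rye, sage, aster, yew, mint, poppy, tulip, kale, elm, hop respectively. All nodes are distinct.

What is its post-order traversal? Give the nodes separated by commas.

bay, sage, aster, yew, poppy, kale, tulip, mint, rye, hop, elm

The first element of pre-order is the root; it splits in-order into left and right subtrees.
Root elm: left subtree has 9 nodes {bay, rye, sage, aster, yew, mint, poppy, tulip, kale}, right has 1 {hop}.
  Root rye: left subtree has 1 node {bay}, right has 7 {sage, aster, yew, mint, poppy, tulip, kale}.
    Root mint: left subtree has 3 nodes {sage, aster, yew}, right has 3 {poppy, tulip, kale}.
      Root yew: left subtree has 2 nodes {sage, aster}, right has 0 { }.
        Root aster: left subtree has 1 node {sage}, right has 0 { }.
      Root tulip: left subtree has 1 node {poppy}, right has 1 {kale}.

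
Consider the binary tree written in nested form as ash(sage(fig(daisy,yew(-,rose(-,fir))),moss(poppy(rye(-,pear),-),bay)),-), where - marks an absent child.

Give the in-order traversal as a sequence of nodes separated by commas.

daisy, fig, yew, rose, fir, sage, rye, pear, poppy, moss, bay, ash

In-order visits the left subtree, then the node, then the right subtree.
At ash: go left to sage.
  At sage: go left to fig.
    At fig: go left to daisy.
      daisy is a leaf — visit daisy.
    Visit fig.
    At fig: go right to yew.
      At yew: no left child.
      Visit yew.
      At yew: go right to rose.
        At rose: no left child.
        Visit rose.
        At rose: go right to fir.
          fir is a leaf — visit fir.
  Visit sage.
  At sage: go right to moss.
    At moss: go left to poppy.
      At poppy: go left to rye.
        At rye: no left child.
        Visit rye.
        At rye: go right to pear.
          pear is a leaf — visit pear.
      Visit poppy.
      At poppy: no right child.
    Visit moss.
    At moss: go right to bay.
      bay is a leaf — visit bay.
Visit ash.
At ash: no right child.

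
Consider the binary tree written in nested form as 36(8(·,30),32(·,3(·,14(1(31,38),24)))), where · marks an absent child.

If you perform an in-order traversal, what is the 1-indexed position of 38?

8

In-order visits the left subtree, then the node, then the right subtree.
At 36: go left to 8.
  At 8: no left child.
  Visit 8.
  At 8: go right to 30.
    30 is a leaf — visit 30.
Visit 36.
At 36: go right to 32.
  At 32: no left child.
  Visit 32.
  At 32: go right to 3.
    At 3: no left child.
    Visit 3.
    At 3: go right to 14.
      At 14: go left to 1.
        At 1: go left to 31.
          31 is a leaf — visit 31.
        Visit 1.
        At 1: go right to 38.
          38 is a leaf — visit 38.
      Visit 14.
      At 14: go right to 24.
        24 is a leaf — visit 24.
Full in-order sequence: 8, 30, 36, 32, 3, 31, 1, 38, 14, 24.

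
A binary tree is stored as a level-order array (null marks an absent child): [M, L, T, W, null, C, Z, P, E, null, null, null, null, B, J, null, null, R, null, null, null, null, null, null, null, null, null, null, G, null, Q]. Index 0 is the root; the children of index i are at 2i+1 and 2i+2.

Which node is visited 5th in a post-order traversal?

Post-order visits the left subtree, then the right subtree, then the node.
At M: go left to L.
  At L: go left to W.
    At W: go left to P.
      P is a leaf — visit P.
    At W: go right to E.
      At E: go left to R.
        R is a leaf — visit R.
      At E: no right child.
      Visit E.
    Visit W.
  At L: no right child.
  Visit L.
At M: go right to T.
  At T: go left to C.
    C is a leaf — visit C.
  At T: go right to Z.
    At Z: go left to B.
      At B: no left child.
      At B: go right to G.
        G is a leaf — visit G.
      Visit B.
    At Z: go right to J.
      At J: no left child.
      At J: go right to Q.
        Q is a leaf — visit Q.
      Visit J.
    Visit Z.
  Visit T.
Visit M.
Full post-order sequence: P, R, E, W, L, C, G, B, Q, J, Z, T, M.

L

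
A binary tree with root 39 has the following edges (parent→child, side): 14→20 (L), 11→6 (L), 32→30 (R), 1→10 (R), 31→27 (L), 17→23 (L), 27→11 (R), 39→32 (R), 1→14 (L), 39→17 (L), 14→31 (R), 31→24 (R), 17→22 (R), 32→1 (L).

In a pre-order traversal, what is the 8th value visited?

20

Pre-order visits the node, then its left subtree, then its right subtree.
Visit 39.
At 39: go left to 17.
  Visit 17.
  At 17: go left to 23.
    23 is a leaf — visit 23.
  At 17: go right to 22.
    22 is a leaf — visit 22.
At 39: go right to 32.
  Visit 32.
  At 32: go left to 1.
    Visit 1.
    At 1: go left to 14.
      Visit 14.
      At 14: go left to 20.
        20 is a leaf — visit 20.
      At 14: go right to 31.
        Visit 31.
        At 31: go left to 27.
          Visit 27.
          At 27: no left child.
          At 27: go right to 11.
            Visit 11.
            At 11: go left to 6.
              6 is a leaf — visit 6.
            At 11: no right child.
        At 31: go right to 24.
          24 is a leaf — visit 24.
    At 1: go right to 10.
      10 is a leaf — visit 10.
  At 32: go right to 30.
    30 is a leaf — visit 30.
Full pre-order sequence: 39, 17, 23, 22, 32, 1, 14, 20, 31, 27, 11, 6, 24, 10, 30.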